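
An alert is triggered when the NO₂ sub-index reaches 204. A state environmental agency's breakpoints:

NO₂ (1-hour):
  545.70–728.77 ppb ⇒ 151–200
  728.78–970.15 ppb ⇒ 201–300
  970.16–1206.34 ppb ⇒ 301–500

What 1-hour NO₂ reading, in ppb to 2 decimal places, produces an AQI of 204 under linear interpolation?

AQI 204 lies in the 201–300 band, which corresponds to 728.78–970.15 ppb.
C = 728.78 + (204−201)×(970.15−728.78)/(300−201) = 728.78 + 3×241.37/99 ≈ 736.0942 ppb → 736.09 ppb to 2 dp.

736.09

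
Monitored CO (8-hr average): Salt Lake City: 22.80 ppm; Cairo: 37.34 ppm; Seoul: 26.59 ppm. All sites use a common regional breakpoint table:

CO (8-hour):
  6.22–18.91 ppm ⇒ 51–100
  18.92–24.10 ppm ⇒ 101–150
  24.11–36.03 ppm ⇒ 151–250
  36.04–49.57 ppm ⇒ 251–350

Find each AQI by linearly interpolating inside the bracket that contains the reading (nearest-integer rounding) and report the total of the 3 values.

Salt Lake City: 22.80 lies in 18.92–24.10, so I_lo=101, I_hi=150, C_lo=18.92, C_hi=24.10.
(150−101)/(24.10−18.92) × (22.80−18.92) + 101 = 49/5.18 × 3.88 + 101 ≈ 137.70 → 138.
Cairo: 37.34 ∈ [36.04, 49.57] ↔ index [251, 350].
251 + (37.34−36.04)·(350−251)/(49.57−36.04) = 251 + 1.30·99/13.53 ≈ 260.51, so AQI = 261.
Seoul: 26.59 ∈ [24.11, 36.03] ↔ index [151, 250].
151 + (26.59−24.11)·(250−151)/(36.03−24.11) = 151 + 2.48·99/11.92 ≈ 171.60, so AQI = 172.
AQIs: Salt Lake City=138, Cairo=261, Seoul=172. Sum = 138 + 261 + 172 = 571.

571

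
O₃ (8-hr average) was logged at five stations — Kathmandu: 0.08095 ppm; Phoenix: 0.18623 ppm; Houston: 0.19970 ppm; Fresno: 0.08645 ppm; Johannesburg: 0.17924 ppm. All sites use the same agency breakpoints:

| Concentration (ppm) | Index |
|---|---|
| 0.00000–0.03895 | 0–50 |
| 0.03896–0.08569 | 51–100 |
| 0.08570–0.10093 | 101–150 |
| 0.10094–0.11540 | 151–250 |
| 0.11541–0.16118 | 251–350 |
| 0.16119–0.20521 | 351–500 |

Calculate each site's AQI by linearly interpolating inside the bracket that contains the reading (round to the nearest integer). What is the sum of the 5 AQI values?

1527

Kathmandu: 0.08095 lies in 0.03896–0.08569, so I_lo=51, I_hi=100, C_lo=0.03896, C_hi=0.08569.
(100−51)/(0.08569−0.03896) × (0.08095−0.03896) + 51 = 49/0.04673 × 0.04199 + 51 ≈ 95.03 → 95.
Phoenix: 0.18623 ∈ [0.16119, 0.20521] ↔ index [351, 500].
351 + (0.18623−0.16119)·(500−351)/(0.20521−0.16119) = 351 + 0.02504·149/0.04402 ≈ 435.76, so AQI = 436.
Houston: 0.19970 lies in 0.16119–0.20521, so I_lo=351, I_hi=500, C_lo=0.16119, C_hi=0.20521.
(500−351)/(0.20521−0.16119) × (0.19970−0.16119) + 351 = 149/0.04402 × 0.03851 + 351 ≈ 481.35 → 481.
Fresno 0.08645: bracket 0.08570–0.10093 → index 101–150; slope 49/0.01523, offset 0.00075.
AQI = 101 + 49/0.01523·0.00075 ≈ 103.41 ⇒ 103.
Johannesburg: 0.17924 lies in 0.16119–0.20521, so I_lo=351, I_hi=500, C_lo=0.16119, C_hi=0.20521.
(500−351)/(0.20521−0.16119) × (0.17924−0.16119) + 351 = 149/0.04402 × 0.01805 + 351 ≈ 412.10 → 412.
AQIs: Kathmandu=95, Phoenix=436, Houston=481, Fresno=103, Johannesburg=412. Sum = 95 + 436 + 481 + 103 + 412 = 1527.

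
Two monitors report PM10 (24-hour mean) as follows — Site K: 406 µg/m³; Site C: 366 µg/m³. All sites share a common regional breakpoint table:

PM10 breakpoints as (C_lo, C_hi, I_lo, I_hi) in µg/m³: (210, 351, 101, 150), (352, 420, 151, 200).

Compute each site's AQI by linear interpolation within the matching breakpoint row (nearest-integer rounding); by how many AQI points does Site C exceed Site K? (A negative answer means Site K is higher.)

-29

Site K: row 352–420 (AQI 151–200). (200−151)·(406−352)/(420−352) + 151 = 49·54/68 + 151 ≈ 189.91 → 190.
Site C: row 352–420 (AQI 151–200). (200−151)·(366−352)/(420−352) + 151 = 49·14/68 + 151 ≈ 161.09 → 161.
AQIs: Site K=190, Site C=161. Site C (161) − Site K (190) = -29.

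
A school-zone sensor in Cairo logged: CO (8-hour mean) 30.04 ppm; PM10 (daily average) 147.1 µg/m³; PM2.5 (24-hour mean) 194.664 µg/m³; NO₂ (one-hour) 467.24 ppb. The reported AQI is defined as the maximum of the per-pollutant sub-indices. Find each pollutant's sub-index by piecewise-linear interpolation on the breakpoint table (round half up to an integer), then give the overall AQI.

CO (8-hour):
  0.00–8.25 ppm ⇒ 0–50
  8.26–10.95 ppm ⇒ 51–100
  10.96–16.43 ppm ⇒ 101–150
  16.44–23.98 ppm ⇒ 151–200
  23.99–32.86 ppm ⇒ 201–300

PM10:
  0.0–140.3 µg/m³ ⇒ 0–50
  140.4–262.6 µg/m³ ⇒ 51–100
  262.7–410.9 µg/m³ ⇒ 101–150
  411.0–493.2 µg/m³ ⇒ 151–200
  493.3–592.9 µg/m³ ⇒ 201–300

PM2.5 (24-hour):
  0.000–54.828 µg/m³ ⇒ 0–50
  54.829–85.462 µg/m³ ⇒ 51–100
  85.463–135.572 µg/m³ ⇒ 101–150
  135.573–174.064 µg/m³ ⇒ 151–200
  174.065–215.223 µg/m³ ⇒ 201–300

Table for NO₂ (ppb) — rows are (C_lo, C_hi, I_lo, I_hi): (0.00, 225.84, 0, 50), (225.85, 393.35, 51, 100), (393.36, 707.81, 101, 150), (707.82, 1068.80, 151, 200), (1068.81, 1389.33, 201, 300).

269

CO: 30.04 ∈ [23.99, 32.86] ↔ index [201, 300].
201 + (30.04−23.99)·(300−201)/(32.86−23.99) = 201 + 6.05·99/8.87 ≈ 268.53, so AQI = 269.
PM10: row 140.4–262.6 (AQI 51–100). (100−51)·(147.1−140.4)/(262.6−140.4) + 51 = 49·6.7/122.2 + 51 ≈ 53.69 → 54.
PM2.5: 194.664 ∈ [174.065, 215.223] ↔ index [201, 300].
201 + (194.664−174.065)·(300−201)/(215.223−174.065) = 201 + 20.599·99/41.158 ≈ 250.55, so AQI = 251.
NO₂: 467.24 lies in 393.36–707.81, so I_lo=101, I_hi=150, C_lo=393.36, C_hi=707.81.
(150−101)/(707.81−393.36) × (467.24−393.36) + 101 = 49/314.45 × 73.88 + 101 ≈ 112.51 → 113.
Sub-indices: CO→269, PM10→54, PM2.5→251, NO₂→113. Overall AQI = max = 269; dominant pollutant is CO.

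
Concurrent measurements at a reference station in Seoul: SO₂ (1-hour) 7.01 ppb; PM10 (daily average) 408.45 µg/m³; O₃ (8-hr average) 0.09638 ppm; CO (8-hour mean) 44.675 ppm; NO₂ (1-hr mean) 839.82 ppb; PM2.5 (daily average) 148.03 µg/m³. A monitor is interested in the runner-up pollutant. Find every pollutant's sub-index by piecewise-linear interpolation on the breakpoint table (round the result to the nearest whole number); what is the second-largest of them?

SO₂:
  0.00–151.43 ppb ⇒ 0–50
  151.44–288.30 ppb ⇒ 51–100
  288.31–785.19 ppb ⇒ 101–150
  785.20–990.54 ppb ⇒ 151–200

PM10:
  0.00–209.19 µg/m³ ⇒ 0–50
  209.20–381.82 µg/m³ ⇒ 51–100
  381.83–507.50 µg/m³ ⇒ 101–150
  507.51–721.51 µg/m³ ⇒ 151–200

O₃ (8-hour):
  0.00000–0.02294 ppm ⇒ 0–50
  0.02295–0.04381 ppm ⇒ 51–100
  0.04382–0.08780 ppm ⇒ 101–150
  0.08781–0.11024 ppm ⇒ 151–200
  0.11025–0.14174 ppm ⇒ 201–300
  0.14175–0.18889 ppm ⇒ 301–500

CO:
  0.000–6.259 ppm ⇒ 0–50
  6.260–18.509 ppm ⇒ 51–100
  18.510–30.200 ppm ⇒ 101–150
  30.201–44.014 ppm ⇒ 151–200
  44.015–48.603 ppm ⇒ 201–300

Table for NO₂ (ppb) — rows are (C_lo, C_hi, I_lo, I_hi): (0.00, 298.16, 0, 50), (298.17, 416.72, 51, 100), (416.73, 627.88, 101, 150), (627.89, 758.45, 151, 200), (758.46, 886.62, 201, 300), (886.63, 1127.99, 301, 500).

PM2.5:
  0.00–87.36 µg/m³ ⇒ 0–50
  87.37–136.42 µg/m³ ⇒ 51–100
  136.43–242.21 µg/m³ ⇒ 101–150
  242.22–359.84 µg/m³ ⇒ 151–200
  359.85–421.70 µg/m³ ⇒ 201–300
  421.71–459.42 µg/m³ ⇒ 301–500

SO₂: 7.01 ∈ [0.00, 151.43] ↔ index [0, 50].
0 + (7.01−0.00)·(50−0)/(151.43−0.00) = 0 + 7.01·50/151.43 ≈ 2.31, so AQI = 2.
PM10: row 381.83–507.50 (AQI 101–150). (150−101)·(408.45−381.83)/(507.50−381.83) + 101 = 49·26.62/125.67 + 101 ≈ 111.38 → 111.
O₃: 0.09638 lies in 0.08781–0.11024, so I_lo=151, I_hi=200, C_lo=0.08781, C_hi=0.11024.
(200−151)/(0.11024−0.08781) × (0.09638−0.08781) + 151 = 49/0.02243 × 0.00857 + 151 ≈ 169.72 → 170.
CO: row 44.015–48.603 (AQI 201–300). (300−201)·(44.675−44.015)/(48.603−44.015) + 201 = 99·0.660/4.588 + 201 ≈ 215.24 → 215.
NO₂: 839.82 ∈ [758.46, 886.62] ↔ index [201, 300].
201 + (839.82−758.46)·(300−201)/(886.62−758.46) = 201 + 81.36·99/128.16 ≈ 263.85, so AQI = 264.
PM2.5: row 136.43–242.21 (AQI 101–150). (150−101)·(148.03−136.43)/(242.21−136.43) + 101 = 49·11.60/105.78 + 101 ≈ 106.37 → 106.
Sub-indices: SO₂→2, PM10→111, O₃→170, CO→215, NO₂→264, PM2.5→106. Ranked high→low: 264, 215, 170, 111, 106, 2. Second-highest sub-index = 215.

215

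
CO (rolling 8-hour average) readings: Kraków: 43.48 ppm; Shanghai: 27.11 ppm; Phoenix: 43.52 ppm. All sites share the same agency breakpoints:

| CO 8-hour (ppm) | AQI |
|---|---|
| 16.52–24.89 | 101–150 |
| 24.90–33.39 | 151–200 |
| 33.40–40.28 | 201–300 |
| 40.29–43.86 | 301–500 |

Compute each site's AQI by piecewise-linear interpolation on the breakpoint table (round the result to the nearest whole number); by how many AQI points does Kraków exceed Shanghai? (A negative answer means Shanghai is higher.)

Kraków 43.48: bracket 40.29–43.86 → index 301–500; slope 199/3.57, offset 3.19.
AQI = 301 + 199/3.57·3.19 ≈ 478.82 ⇒ 479.
Shanghai: 27.11 lies in 24.90–33.39, so I_lo=151, I_hi=200, C_lo=24.90, C_hi=33.39.
(200−151)/(33.39−24.90) × (27.11−24.90) + 151 = 49/8.49 × 2.21 + 151 ≈ 163.76 → 164.
Phoenix: 43.52 ∈ [40.29, 43.86] ↔ index [301, 500].
301 + (43.52−40.29)·(500−301)/(43.86−40.29) = 301 + 3.23·199/3.57 ≈ 481.05, so AQI = 481.
AQIs: Kraków=479, Shanghai=164, Phoenix=481. Kraków (479) − Shanghai (164) = 315.

315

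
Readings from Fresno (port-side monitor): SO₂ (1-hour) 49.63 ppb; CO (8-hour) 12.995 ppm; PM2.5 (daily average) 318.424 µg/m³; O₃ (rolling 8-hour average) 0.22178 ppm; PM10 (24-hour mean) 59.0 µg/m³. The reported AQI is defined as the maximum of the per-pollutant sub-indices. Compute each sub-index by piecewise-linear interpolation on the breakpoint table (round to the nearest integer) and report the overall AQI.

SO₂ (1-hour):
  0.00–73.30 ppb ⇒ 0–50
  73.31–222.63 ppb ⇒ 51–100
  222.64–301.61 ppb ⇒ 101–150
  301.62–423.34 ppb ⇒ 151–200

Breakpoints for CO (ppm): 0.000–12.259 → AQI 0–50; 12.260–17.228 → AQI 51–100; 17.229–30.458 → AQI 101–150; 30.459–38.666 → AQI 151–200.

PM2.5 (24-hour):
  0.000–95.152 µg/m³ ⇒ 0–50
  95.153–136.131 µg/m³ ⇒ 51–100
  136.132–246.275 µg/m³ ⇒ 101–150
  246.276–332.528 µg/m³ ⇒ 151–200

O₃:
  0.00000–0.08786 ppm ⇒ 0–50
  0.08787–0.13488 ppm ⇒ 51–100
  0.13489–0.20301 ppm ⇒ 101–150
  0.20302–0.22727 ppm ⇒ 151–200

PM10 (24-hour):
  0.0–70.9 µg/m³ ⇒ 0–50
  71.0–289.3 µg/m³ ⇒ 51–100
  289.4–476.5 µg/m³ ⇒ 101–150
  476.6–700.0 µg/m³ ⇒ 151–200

192

SO₂: row 0.00–73.30 (AQI 0–50). (50−0)·(49.63−0.00)/(73.30−0.00) + 0 = 50·49.63/73.30 + 0 ≈ 33.85 → 34.
CO: 12.995 ∈ [12.260, 17.228] ↔ index [51, 100].
51 + (12.995−12.260)·(100−51)/(17.228−12.260) = 51 + 0.735·49/4.968 ≈ 58.25, so AQI = 58.
PM2.5: row 246.276–332.528 (AQI 151–200). (200−151)·(318.424−246.276)/(332.528−246.276) + 151 = 49·72.148/86.252 + 151 ≈ 191.99 → 192.
O₃ 0.22178: bracket 0.20302–0.22727 → index 151–200; slope 49/0.02425, offset 0.01876.
AQI = 151 + 49/0.02425·0.01876 ≈ 188.91 ⇒ 189.
PM10 59.0: bracket 0.0–70.9 → index 0–50; slope 50/70.9, offset 59.0.
AQI = 0 + 50/70.9·59.0 ≈ 41.61 ⇒ 42.
Sub-indices: SO₂→34, CO→58, PM2.5→192, O₃→189, PM10→42. Overall AQI = max = 192; dominant pollutant is PM2.5.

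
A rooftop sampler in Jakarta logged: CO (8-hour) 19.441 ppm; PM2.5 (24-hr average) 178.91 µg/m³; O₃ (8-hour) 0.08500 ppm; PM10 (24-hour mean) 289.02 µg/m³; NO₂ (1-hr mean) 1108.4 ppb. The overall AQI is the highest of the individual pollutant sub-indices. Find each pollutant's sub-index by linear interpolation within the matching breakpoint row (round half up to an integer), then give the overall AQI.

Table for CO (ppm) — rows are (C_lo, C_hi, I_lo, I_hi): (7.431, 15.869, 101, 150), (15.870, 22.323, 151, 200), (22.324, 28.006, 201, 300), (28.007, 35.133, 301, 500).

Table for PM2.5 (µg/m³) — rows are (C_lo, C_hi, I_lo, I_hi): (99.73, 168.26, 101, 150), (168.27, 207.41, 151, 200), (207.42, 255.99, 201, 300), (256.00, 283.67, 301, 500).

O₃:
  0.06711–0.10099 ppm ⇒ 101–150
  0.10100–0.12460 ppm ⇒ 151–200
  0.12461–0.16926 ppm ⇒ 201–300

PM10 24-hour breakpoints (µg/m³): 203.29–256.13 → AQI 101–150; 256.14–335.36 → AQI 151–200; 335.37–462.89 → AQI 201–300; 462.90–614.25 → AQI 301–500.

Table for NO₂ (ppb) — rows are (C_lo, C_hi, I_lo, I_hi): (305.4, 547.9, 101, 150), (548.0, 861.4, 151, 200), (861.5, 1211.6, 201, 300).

271

CO: 19.441 lies in 15.870–22.323, so I_lo=151, I_hi=200, C_lo=15.870, C_hi=22.323.
(200−151)/(22.323−15.870) × (19.441−15.870) + 151 = 49/6.453 × 3.571 + 151 ≈ 178.12 → 178.
PM2.5 178.91: bracket 168.27–207.41 → index 151–200; slope 49/39.14, offset 10.64.
AQI = 151 + 49/39.14·10.64 ≈ 164.32 ⇒ 164.
O₃: row 0.06711–0.10099 (AQI 101–150). (150−101)·(0.08500−0.06711)/(0.10099−0.06711) + 101 = 49·0.01789/0.03388 + 101 ≈ 126.87 → 127.
PM10 289.02: bracket 256.14–335.36 → index 151–200; slope 49/79.22, offset 32.88.
AQI = 151 + 49/79.22·32.88 ≈ 171.34 ⇒ 171.
NO₂: 1108.4 lies in 861.5–1211.6, so I_lo=201, I_hi=300, C_lo=861.5, C_hi=1211.6.
(300−201)/(1211.6−861.5) × (1108.4−861.5) + 201 = 99/350.1 × 246.9 + 201 ≈ 270.82 → 271.
Sub-indices: CO→178, PM2.5→164, O₃→127, PM10→171, NO₂→271. Overall AQI = max = 271; dominant pollutant is NO₂.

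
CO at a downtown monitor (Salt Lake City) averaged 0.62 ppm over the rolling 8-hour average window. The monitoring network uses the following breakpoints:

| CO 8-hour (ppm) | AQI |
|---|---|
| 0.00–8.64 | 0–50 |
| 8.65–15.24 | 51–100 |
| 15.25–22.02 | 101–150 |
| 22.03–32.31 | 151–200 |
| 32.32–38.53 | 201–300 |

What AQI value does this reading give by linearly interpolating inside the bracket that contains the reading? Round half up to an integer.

CO: row 0.00–8.64 (AQI 0–50). (50−0)·(0.62−0.00)/(8.64−0.00) + 0 = 50·0.62/8.64 + 0 ≈ 3.59 → 4.

4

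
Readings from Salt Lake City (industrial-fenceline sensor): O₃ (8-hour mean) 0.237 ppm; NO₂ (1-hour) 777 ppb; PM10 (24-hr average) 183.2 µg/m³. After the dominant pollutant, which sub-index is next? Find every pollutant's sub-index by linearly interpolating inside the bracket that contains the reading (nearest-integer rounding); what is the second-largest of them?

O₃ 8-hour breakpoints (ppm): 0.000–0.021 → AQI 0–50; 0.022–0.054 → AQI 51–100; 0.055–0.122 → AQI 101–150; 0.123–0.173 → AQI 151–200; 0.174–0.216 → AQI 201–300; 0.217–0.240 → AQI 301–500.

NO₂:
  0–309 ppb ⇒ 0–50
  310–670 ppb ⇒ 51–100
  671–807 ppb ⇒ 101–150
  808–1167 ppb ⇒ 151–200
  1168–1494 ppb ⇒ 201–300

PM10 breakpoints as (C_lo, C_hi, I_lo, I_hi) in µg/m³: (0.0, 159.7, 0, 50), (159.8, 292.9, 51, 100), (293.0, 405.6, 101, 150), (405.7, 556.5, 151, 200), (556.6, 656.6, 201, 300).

139

O₃: 0.237 ∈ [0.217, 0.240] ↔ index [301, 500].
301 + (0.237−0.217)·(500−301)/(0.240−0.217) = 301 + 0.020·199/0.023 ≈ 474.04, so AQI = 474.
NO₂: 777 ∈ [671, 807] ↔ index [101, 150].
101 + (777−671)·(150−101)/(807−671) = 101 + 106·49/136 ≈ 139.19, so AQI = 139.
PM10: 183.2 lies in 159.8–292.9, so I_lo=51, I_hi=100, C_lo=159.8, C_hi=292.9.
(100−51)/(292.9−159.8) × (183.2−159.8) + 51 = 49/133.1 × 23.4 + 51 ≈ 59.61 → 60.
Sub-indices: O₃→474, NO₂→139, PM10→60. Ranked high→low: 474, 139, 60. Second-highest sub-index = 139.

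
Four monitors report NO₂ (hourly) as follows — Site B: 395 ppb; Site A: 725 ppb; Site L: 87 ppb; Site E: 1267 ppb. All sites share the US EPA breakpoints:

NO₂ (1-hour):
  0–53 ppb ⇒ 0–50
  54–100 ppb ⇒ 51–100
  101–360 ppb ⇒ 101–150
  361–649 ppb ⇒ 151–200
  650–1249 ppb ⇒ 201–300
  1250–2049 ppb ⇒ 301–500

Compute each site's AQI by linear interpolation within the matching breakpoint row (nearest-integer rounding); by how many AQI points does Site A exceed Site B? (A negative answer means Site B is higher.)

Site B 395: bracket 361–649 → index 151–200; slope 49/288, offset 34.
AQI = 151 + 49/288·34 ≈ 156.78 ⇒ 157.
Site A: row 650–1249 (AQI 201–300). (300−201)·(725−650)/(1249−650) + 201 = 99·75/599 + 201 ≈ 213.40 → 213.
Site L: 87 ∈ [54, 100] ↔ index [51, 100].
51 + (87−54)·(100−51)/(100−54) = 51 + 33·49/46 ≈ 86.15, so AQI = 86.
Site E 1267: bracket 1250–2049 → index 301–500; slope 199/799, offset 17.
AQI = 301 + 199/799·17 ≈ 305.23 ⇒ 305.
AQIs: Site B=157, Site A=213, Site L=86, Site E=305. Site A (213) − Site B (157) = 56.

56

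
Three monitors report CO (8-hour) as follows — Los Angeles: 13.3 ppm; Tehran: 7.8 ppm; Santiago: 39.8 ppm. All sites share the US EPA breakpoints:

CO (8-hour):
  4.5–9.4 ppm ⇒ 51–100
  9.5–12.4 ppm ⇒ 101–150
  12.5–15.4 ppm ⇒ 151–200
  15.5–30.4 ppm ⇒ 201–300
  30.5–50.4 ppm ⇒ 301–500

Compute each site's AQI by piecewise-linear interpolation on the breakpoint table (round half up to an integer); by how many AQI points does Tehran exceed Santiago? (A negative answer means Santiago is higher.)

-310

Los Angeles: row 12.5–15.4 (AQI 151–200). (200−151)·(13.3−12.5)/(15.4−12.5) + 151 = 49·0.8/2.9 + 151 ≈ 164.52 → 165.
Tehran: 7.8 lies in 4.5–9.4, so I_lo=51, I_hi=100, C_lo=4.5, C_hi=9.4.
(100−51)/(9.4−4.5) × (7.8−4.5) + 51 = 49/4.9 × 3.3 + 51 ≈ 84.00 → 84.
Santiago: 39.8 ∈ [30.5, 50.4] ↔ index [301, 500].
301 + (39.8−30.5)·(500−301)/(50.4−30.5) = 301 + 9.3·199/19.9 ≈ 394.00, so AQI = 394.
AQIs: Los Angeles=165, Tehran=84, Santiago=394. Tehran (84) − Santiago (394) = -310.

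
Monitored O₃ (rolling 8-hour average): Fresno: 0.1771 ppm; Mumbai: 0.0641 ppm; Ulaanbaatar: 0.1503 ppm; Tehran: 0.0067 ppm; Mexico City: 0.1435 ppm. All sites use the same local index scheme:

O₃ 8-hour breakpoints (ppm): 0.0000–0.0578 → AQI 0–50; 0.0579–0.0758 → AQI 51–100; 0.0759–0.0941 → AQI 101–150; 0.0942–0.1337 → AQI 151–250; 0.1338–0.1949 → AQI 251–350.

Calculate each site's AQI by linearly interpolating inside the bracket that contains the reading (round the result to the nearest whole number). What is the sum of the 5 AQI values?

940

Fresno: 0.1771 ∈ [0.1338, 0.1949] ↔ index [251, 350].
251 + (0.1771−0.1338)·(350−251)/(0.1949−0.1338) = 251 + 0.0433·99/0.0611 ≈ 321.16, so AQI = 321.
Mumbai 0.0641: bracket 0.0579–0.0758 → index 51–100; slope 49/0.0179, offset 0.0062.
AQI = 51 + 49/0.0179·0.0062 ≈ 67.97 ⇒ 68.
Ulaanbaatar: 0.1503 lies in 0.1338–0.1949, so I_lo=251, I_hi=350, C_lo=0.1338, C_hi=0.1949.
(350−251)/(0.1949−0.1338) × (0.1503−0.1338) + 251 = 99/0.0611 × 0.0165 + 251 ≈ 277.73 → 278.
Tehran: 0.0067 lies in 0.0000–0.0578, so I_lo=0, I_hi=50, C_lo=0.0000, C_hi=0.0578.
(50−0)/(0.0578−0.0000) × (0.0067−0.0000) + 0 = 50/0.0578 × 0.0067 + 0 ≈ 5.80 → 6.
Mexico City: row 0.1338–0.1949 (AQI 251–350). (350−251)·(0.1435−0.1338)/(0.1949−0.1338) + 251 = 99·0.0097/0.0611 + 251 ≈ 266.72 → 267.
AQIs: Fresno=321, Mumbai=68, Ulaanbaatar=278, Tehran=6, Mexico City=267. Sum = 321 + 68 + 278 + 6 + 267 = 940.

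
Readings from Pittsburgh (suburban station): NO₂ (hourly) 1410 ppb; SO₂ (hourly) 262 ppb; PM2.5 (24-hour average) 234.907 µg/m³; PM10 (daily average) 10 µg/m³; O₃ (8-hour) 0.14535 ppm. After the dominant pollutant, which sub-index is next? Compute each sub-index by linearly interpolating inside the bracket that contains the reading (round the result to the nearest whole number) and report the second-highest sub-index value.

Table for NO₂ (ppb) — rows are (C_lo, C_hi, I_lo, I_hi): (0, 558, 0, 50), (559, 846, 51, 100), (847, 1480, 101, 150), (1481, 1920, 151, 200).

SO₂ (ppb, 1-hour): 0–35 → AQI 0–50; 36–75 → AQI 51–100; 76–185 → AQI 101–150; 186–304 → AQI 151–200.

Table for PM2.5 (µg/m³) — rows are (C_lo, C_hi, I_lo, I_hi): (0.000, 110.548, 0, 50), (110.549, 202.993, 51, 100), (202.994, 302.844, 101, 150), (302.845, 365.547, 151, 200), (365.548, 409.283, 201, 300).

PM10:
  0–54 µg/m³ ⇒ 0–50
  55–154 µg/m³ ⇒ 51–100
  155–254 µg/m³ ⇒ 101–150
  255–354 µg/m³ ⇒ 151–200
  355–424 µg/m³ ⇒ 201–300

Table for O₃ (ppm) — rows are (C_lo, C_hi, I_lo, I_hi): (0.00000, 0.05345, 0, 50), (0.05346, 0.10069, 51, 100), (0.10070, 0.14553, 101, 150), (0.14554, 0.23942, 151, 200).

NO₂ 1410: bracket 847–1480 → index 101–150; slope 49/633, offset 563.
AQI = 101 + 49/633·563 ≈ 144.58 ⇒ 145.
SO₂: 262 lies in 186–304, so I_lo=151, I_hi=200, C_lo=186, C_hi=304.
(200−151)/(304−186) × (262−186) + 151 = 49/118 × 76 + 151 ≈ 182.56 → 183.
PM2.5: 234.907 ∈ [202.994, 302.844] ↔ index [101, 150].
101 + (234.907−202.994)·(150−101)/(302.844−202.994) = 101 + 31.913·49/99.850 ≈ 116.66, so AQI = 117.
PM10: 10 ∈ [0, 54] ↔ index [0, 50].
0 + (10−0)·(50−0)/(54−0) = 0 + 10·50/54 ≈ 9.26, so AQI = 9.
O₃ 0.14535: bracket 0.10070–0.14553 → index 101–150; slope 49/0.04483, offset 0.04465.
AQI = 101 + 49/0.04483·0.04465 ≈ 149.80 ⇒ 150.
Sub-indices: NO₂→145, SO₂→183, PM2.5→117, PM10→9, O₃→150. Ranked high→low: 183, 150, 145, 117, 9. Second-highest sub-index = 150.

150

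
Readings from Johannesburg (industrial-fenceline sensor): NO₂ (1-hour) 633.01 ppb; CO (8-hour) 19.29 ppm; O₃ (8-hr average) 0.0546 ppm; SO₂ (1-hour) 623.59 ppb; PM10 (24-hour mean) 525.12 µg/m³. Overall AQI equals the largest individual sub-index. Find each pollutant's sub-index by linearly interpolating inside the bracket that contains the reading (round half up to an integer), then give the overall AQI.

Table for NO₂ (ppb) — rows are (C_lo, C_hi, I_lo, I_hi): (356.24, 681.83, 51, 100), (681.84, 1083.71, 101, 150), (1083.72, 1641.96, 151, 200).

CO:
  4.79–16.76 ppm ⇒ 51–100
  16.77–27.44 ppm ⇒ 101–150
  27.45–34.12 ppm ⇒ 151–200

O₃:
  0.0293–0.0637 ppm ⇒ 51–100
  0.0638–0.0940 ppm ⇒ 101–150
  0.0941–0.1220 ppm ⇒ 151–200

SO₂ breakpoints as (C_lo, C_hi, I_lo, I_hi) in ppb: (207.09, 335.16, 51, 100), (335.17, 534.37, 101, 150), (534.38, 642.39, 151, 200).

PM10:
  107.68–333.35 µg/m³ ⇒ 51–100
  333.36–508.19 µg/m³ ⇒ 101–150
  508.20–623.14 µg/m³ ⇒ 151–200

NO₂: 633.01 lies in 356.24–681.83, so I_lo=51, I_hi=100, C_lo=356.24, C_hi=681.83.
(100−51)/(681.83−356.24) × (633.01−356.24) + 51 = 49/325.59 × 276.77 + 51 ≈ 92.65 → 93.
CO: 19.29 ∈ [16.77, 27.44] ↔ index [101, 150].
101 + (19.29−16.77)·(150−101)/(27.44−16.77) = 101 + 2.52·49/10.67 ≈ 112.57, so AQI = 113.
O₃: 0.0546 ∈ [0.0293, 0.0637] ↔ index [51, 100].
51 + (0.0546−0.0293)·(100−51)/(0.0637−0.0293) = 51 + 0.0253·49/0.0344 ≈ 87.04, so AQI = 87.
SO₂ 623.59: bracket 534.38–642.39 → index 151–200; slope 49/108.01, offset 89.21.
AQI = 151 + 49/108.01·89.21 ≈ 191.47 ⇒ 191.
PM10: row 508.20–623.14 (AQI 151–200). (200−151)·(525.12−508.20)/(623.14−508.20) + 151 = 49·16.92/114.94 + 151 ≈ 158.21 → 158.
Sub-indices: NO₂→93, CO→113, O₃→87, SO₂→191, PM10→158. Overall AQI = max = 191; dominant pollutant is SO₂.
AQI 191: Unhealthy.

191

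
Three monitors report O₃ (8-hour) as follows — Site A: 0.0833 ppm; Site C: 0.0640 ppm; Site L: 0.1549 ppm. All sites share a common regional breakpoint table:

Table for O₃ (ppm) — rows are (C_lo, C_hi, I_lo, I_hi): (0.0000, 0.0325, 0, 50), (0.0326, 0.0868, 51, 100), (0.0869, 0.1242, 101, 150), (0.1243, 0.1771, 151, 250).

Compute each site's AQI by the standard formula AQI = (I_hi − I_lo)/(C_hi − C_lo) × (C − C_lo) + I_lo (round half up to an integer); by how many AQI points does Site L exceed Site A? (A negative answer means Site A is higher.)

Site A: 0.0833 ∈ [0.0326, 0.0868] ↔ index [51, 100].
51 + (0.0833−0.0326)·(100−51)/(0.0868−0.0326) = 51 + 0.0507·49/0.0542 ≈ 96.84, so AQI = 97.
Site C: row 0.0326–0.0868 (AQI 51–100). (100−51)·(0.0640−0.0326)/(0.0868−0.0326) + 51 = 49·0.0314/0.0542 + 51 ≈ 79.39 → 79.
Site L: 0.1549 lies in 0.1243–0.1771, so I_lo=151, I_hi=250, C_lo=0.1243, C_hi=0.1771.
(250−151)/(0.1771−0.1243) × (0.1549−0.1243) + 151 = 99/0.0528 × 0.0306 + 151 ≈ 208.38 → 208.
AQIs: Site A=97, Site C=79, Site L=208. Site L (208) − Site A (97) = 111.

111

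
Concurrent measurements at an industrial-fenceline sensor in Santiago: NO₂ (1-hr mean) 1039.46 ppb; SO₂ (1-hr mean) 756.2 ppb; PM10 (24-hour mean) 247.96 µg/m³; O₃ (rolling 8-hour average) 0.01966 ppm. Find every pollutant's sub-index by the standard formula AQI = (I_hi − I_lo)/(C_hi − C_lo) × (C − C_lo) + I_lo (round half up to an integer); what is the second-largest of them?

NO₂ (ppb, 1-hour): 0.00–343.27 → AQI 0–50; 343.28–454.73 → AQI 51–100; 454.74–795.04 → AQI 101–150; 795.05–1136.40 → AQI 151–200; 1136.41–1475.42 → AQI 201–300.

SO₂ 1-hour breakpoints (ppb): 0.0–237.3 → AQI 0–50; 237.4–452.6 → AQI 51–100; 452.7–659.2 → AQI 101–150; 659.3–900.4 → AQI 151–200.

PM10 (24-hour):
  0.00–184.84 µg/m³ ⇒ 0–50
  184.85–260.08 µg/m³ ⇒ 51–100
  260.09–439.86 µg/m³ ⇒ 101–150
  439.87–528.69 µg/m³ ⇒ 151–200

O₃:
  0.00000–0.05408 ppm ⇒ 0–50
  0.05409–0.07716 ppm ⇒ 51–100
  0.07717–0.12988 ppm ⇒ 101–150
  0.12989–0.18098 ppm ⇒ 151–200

NO₂: 1039.46 lies in 795.05–1136.40, so I_lo=151, I_hi=200, C_lo=795.05, C_hi=1136.40.
(200−151)/(1136.40−795.05) × (1039.46−795.05) + 151 = 49/341.35 × 244.41 + 151 ≈ 186.08 → 186.
SO₂: 756.2 lies in 659.3–900.4, so I_lo=151, I_hi=200, C_lo=659.3, C_hi=900.4.
(200−151)/(900.4−659.3) × (756.2−659.3) + 151 = 49/241.1 × 96.9 + 151 ≈ 170.69 → 171.
PM10: 247.96 lies in 184.85–260.08, so I_lo=51, I_hi=100, C_lo=184.85, C_hi=260.08.
(100−51)/(260.08−184.85) × (247.96−184.85) + 51 = 49/75.23 × 63.11 + 51 ≈ 92.11 → 92.
O₃: 0.01966 lies in 0.00000–0.05408, so I_lo=0, I_hi=50, C_lo=0.00000, C_hi=0.05408.
(50−0)/(0.05408−0.00000) × (0.01966−0.00000) + 0 = 50/0.05408 × 0.01966 + 0 ≈ 18.18 → 18.
Sub-indices: NO₂→186, SO₂→171, PM10→92, O₃→18. Ranked high→low: 186, 171, 92, 18. Second-highest sub-index = 171.

171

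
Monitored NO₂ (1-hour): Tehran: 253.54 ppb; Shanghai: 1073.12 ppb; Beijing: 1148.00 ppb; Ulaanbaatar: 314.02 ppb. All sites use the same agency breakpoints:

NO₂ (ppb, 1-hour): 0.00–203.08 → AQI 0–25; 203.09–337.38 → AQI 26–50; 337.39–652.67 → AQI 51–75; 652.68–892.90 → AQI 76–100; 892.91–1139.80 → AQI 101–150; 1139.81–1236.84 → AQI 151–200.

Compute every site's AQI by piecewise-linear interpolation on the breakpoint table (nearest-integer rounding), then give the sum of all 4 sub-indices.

373

Tehran 253.54: bracket 203.09–337.38 → index 26–50; slope 24/134.29, offset 50.45.
AQI = 26 + 24/134.29·50.45 ≈ 35.02 ⇒ 35.
Shanghai 1073.12: bracket 892.91–1139.80 → index 101–150; slope 49/246.89, offset 180.21.
AQI = 101 + 49/246.89·180.21 ≈ 136.77 ⇒ 137.
Beijing: 1148.00 ∈ [1139.81, 1236.84] ↔ index [151, 200].
151 + (1148.00−1139.81)·(200−151)/(1236.84−1139.81) = 151 + 8.19·49/97.03 ≈ 155.14, so AQI = 155.
Ulaanbaatar: 314.02 lies in 203.09–337.38, so I_lo=26, I_hi=50, C_lo=203.09, C_hi=337.38.
(50−26)/(337.38−203.09) × (314.02−203.09) + 26 = 24/134.29 × 110.93 + 26 ≈ 45.83 → 46.
AQIs: Tehran=35, Shanghai=137, Beijing=155, Ulaanbaatar=46. Sum = 35 + 137 + 155 + 46 = 373.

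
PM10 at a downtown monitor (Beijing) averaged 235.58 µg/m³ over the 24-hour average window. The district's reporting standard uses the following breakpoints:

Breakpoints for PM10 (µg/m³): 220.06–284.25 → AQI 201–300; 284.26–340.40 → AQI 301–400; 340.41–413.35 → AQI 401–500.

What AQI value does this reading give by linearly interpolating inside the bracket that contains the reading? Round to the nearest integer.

225

PM10: 235.58 lies in 220.06–284.25, so I_lo=201, I_hi=300, C_lo=220.06, C_hi=284.25.
(300−201)/(284.25−220.06) × (235.58−220.06) + 201 = 99/64.19 × 15.52 + 201 ≈ 224.94 → 225.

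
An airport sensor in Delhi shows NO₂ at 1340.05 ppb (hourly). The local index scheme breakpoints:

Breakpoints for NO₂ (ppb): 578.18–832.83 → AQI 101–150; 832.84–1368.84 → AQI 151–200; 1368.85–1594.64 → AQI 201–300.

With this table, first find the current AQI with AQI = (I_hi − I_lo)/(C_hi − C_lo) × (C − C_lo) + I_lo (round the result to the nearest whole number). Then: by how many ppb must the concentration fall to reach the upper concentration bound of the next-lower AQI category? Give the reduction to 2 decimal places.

507.22

NO₂: 1340.05 lies in 832.84–1368.84, so I_lo=151, I_hi=200, C_lo=832.84, C_hi=1368.84.
(200−151)/(1368.84−832.84) × (1340.05−832.84) + 151 = 49/536.00 × 507.21 + 151 ≈ 197.37 → 197.
Current AQI 197 is in the Unhealthy range (151–200). The next-lower category tops out at AQI 150, whose upper concentration bound is 832.83 ppb.
Reduction needed = 1340.05 − 832.83 = 507.22 ppb.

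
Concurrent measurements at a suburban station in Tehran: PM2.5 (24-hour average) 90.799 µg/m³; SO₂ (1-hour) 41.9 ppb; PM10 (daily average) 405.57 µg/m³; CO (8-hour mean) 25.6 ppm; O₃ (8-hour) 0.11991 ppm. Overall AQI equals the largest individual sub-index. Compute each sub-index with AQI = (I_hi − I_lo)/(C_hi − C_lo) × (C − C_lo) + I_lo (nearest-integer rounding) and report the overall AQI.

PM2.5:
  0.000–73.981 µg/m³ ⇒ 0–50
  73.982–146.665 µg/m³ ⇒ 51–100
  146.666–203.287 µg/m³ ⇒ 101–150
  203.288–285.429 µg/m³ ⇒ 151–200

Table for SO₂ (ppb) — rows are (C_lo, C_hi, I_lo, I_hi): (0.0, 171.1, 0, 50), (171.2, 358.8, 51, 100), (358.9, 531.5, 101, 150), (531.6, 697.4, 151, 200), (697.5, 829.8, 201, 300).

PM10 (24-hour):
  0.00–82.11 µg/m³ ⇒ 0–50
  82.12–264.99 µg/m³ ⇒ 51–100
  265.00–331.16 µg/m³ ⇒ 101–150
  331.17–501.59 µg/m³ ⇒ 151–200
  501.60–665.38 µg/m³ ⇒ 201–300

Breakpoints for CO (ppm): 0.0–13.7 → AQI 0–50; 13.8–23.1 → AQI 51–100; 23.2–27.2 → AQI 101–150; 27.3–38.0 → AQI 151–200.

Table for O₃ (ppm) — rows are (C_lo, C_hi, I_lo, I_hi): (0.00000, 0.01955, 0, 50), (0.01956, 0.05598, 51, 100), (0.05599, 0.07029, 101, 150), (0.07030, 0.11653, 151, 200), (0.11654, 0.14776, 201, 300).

PM2.5 90.799: bracket 73.982–146.665 → index 51–100; slope 49/72.683, offset 16.817.
AQI = 51 + 49/72.683·16.817 ≈ 62.34 ⇒ 62.
SO₂: 41.9 lies in 0.0–171.1, so I_lo=0, I_hi=50, C_lo=0.0, C_hi=171.1.
(50−0)/(171.1−0.0) × (41.9−0.0) + 0 = 50/171.1 × 41.9 + 0 ≈ 12.24 → 12.
PM10 405.57: bracket 331.17–501.59 → index 151–200; slope 49/170.42, offset 74.40.
AQI = 151 + 49/170.42·74.40 ≈ 172.39 ⇒ 172.
CO: 25.6 lies in 23.2–27.2, so I_lo=101, I_hi=150, C_lo=23.2, C_hi=27.2.
(150−101)/(27.2−23.2) × (25.6−23.2) + 101 = 49/4.0 × 2.4 + 101 ≈ 130.40 → 130.
O₃: 0.11991 ∈ [0.11654, 0.14776] ↔ index [201, 300].
201 + (0.11991−0.11654)·(300−201)/(0.14776−0.11654) = 201 + 0.00337·99/0.03122 ≈ 211.69, so AQI = 212.
Sub-indices: PM2.5→62, SO₂→12, PM10→172, CO→130, O₃→212. Overall AQI = max = 212; dominant pollutant is O₃.
AQI 212: Very Unhealthy.

212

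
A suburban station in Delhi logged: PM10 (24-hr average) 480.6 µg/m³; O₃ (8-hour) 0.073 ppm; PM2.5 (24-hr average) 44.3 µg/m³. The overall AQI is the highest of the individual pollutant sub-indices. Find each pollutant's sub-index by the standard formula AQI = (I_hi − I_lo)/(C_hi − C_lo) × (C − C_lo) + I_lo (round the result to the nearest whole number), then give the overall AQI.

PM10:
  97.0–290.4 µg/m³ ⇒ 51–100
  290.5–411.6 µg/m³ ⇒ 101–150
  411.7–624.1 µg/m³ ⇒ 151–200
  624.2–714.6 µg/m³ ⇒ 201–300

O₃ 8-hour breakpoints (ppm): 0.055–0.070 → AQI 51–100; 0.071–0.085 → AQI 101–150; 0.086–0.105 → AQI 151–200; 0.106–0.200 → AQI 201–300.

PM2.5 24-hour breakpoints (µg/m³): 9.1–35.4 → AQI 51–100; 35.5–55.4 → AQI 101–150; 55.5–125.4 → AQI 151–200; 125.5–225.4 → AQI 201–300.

167

PM10: 480.6 lies in 411.7–624.1, so I_lo=151, I_hi=200, C_lo=411.7, C_hi=624.1.
(200−151)/(624.1−411.7) × (480.6−411.7) + 151 = 49/212.4 × 68.9 + 151 ≈ 166.90 → 167.
O₃: 0.073 lies in 0.071–0.085, so I_lo=101, I_hi=150, C_lo=0.071, C_hi=0.085.
(150−101)/(0.085−0.071) × (0.073−0.071) + 101 = 49/0.014 × 0.002 + 101 ≈ 108.00 → 108.
PM2.5: row 35.5–55.4 (AQI 101–150). (150−101)·(44.3−35.5)/(55.4−35.5) + 101 = 49·8.8/19.9 + 101 ≈ 122.67 → 123.
Sub-indices: PM10→167, O₃→108, PM2.5→123. Overall AQI = max = 167; dominant pollutant is PM10.
AQI 167: Unhealthy.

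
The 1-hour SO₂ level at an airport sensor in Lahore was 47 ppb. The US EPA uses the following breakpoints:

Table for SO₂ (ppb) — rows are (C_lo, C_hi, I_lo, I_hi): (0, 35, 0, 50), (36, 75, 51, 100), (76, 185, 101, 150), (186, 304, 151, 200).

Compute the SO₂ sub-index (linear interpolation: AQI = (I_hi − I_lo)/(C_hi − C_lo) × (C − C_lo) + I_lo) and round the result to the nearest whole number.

65

SO₂: 47 ∈ [36, 75] ↔ index [51, 100].
51 + (47−36)·(100−51)/(75−36) = 51 + 11·49/39 ≈ 64.82, so AQI = 65.
AQI 65 falls in the Moderate category.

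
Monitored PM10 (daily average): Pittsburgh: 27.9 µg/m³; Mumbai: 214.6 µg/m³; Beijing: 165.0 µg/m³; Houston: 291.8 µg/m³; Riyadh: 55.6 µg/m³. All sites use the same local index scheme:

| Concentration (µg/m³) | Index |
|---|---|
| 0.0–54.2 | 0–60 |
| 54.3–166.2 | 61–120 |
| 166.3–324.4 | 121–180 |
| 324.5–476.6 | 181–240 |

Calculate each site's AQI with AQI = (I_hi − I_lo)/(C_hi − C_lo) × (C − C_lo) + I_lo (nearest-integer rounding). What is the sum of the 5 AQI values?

519

Pittsburgh: row 0.0–54.2 (AQI 0–60). (60−0)·(27.9−0.0)/(54.2−0.0) + 0 = 60·27.9/54.2 + 0 ≈ 30.89 → 31.
Mumbai: 214.6 ∈ [166.3, 324.4] ↔ index [121, 180].
121 + (214.6−166.3)·(180−121)/(324.4−166.3) = 121 + 48.3·59/158.1 ≈ 139.02, so AQI = 139.
Beijing 165.0: bracket 54.3–166.2 → index 61–120; slope 59/111.9, offset 110.7.
AQI = 61 + 59/111.9·110.7 ≈ 119.37 ⇒ 119.
Houston: row 166.3–324.4 (AQI 121–180). (180−121)·(291.8−166.3)/(324.4−166.3) + 121 = 59·125.5/158.1 + 121 ≈ 167.83 → 168.
Riyadh 55.6: bracket 54.3–166.2 → index 61–120; slope 59/111.9, offset 1.3.
AQI = 61 + 59/111.9·1.3 ≈ 61.69 ⇒ 62.
AQIs: Pittsburgh=31, Mumbai=139, Beijing=119, Houston=168, Riyadh=62. Sum = 31 + 139 + 119 + 168 + 62 = 519.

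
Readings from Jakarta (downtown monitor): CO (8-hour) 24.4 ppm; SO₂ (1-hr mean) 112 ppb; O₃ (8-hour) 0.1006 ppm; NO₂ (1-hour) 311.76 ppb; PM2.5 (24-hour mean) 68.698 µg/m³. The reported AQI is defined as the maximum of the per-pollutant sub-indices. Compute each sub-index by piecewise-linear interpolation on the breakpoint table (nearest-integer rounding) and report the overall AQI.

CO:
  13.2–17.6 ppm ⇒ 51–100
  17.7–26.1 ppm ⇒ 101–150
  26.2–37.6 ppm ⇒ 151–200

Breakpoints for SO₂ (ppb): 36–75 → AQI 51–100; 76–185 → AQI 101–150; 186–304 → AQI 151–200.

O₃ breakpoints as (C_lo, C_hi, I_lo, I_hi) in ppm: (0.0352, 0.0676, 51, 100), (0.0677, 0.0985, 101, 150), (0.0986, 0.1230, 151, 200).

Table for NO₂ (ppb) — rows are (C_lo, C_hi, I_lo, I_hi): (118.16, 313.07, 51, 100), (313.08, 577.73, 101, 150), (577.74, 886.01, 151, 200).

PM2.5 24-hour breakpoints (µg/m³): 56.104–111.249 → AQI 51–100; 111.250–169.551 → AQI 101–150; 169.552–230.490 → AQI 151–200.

155

CO: row 17.7–26.1 (AQI 101–150). (150−101)·(24.4−17.7)/(26.1−17.7) + 101 = 49·6.7/8.4 + 101 ≈ 140.08 → 140.
SO₂: row 76–185 (AQI 101–150). (150−101)·(112−76)/(185−76) + 101 = 49·36/109 + 101 ≈ 117.18 → 117.
O₃: 0.1006 lies in 0.0986–0.1230, so I_lo=151, I_hi=200, C_lo=0.0986, C_hi=0.1230.
(200−151)/(0.1230−0.0986) × (0.1006−0.0986) + 151 = 49/0.0244 × 0.0020 + 151 ≈ 155.02 → 155.
NO₂ 311.76: bracket 118.16–313.07 → index 51–100; slope 49/194.91, offset 193.60.
AQI = 51 + 49/194.91·193.60 ≈ 99.67 ⇒ 100.
PM2.5: 68.698 ∈ [56.104, 111.249] ↔ index [51, 100].
51 + (68.698−56.104)·(100−51)/(111.249−56.104) = 51 + 12.594·49/55.145 ≈ 62.19, so AQI = 62.
Sub-indices: CO→140, SO₂→117, O₃→155, NO₂→100, PM2.5→62. Overall AQI = max = 155; dominant pollutant is O₃.
AQI 155: Unhealthy.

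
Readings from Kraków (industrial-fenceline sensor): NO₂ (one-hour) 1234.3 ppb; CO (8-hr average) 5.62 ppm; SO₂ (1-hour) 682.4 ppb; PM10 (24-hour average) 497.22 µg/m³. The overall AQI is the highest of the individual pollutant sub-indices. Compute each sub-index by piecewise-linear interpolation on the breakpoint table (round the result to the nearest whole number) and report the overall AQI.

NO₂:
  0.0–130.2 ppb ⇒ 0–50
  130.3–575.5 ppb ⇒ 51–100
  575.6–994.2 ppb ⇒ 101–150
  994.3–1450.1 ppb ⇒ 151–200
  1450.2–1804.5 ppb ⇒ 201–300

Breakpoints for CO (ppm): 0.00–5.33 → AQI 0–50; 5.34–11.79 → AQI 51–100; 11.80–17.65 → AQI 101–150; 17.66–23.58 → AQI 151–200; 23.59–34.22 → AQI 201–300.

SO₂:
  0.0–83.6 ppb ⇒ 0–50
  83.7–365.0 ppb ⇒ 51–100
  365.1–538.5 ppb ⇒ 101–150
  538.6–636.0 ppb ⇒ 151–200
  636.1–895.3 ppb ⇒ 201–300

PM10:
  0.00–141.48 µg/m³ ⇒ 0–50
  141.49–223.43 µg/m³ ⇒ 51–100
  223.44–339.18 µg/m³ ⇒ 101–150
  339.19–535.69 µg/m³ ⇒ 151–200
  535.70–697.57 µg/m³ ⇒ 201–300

219

NO₂: 1234.3 lies in 994.3–1450.1, so I_lo=151, I_hi=200, C_lo=994.3, C_hi=1450.1.
(200−151)/(1450.1−994.3) × (1234.3−994.3) + 151 = 49/455.8 × 240.0 + 151 ≈ 176.80 → 177.
CO: row 5.34–11.79 (AQI 51–100). (100−51)·(5.62−5.34)/(11.79−5.34) + 51 = 49·0.28/6.45 + 51 ≈ 53.13 → 53.
SO₂ 682.4: bracket 636.1–895.3 → index 201–300; slope 99/259.2, offset 46.3.
AQI = 201 + 99/259.2·46.3 ≈ 218.68 ⇒ 219.
PM10: 497.22 ∈ [339.19, 535.69] ↔ index [151, 200].
151 + (497.22−339.19)·(200−151)/(535.69−339.19) = 151 + 158.03·49/196.50 ≈ 190.41, so AQI = 190.
Sub-indices: NO₂→177, CO→53, SO₂→219, PM10→190. Overall AQI = max = 219; dominant pollutant is SO₂.
AQI 219: Very Unhealthy.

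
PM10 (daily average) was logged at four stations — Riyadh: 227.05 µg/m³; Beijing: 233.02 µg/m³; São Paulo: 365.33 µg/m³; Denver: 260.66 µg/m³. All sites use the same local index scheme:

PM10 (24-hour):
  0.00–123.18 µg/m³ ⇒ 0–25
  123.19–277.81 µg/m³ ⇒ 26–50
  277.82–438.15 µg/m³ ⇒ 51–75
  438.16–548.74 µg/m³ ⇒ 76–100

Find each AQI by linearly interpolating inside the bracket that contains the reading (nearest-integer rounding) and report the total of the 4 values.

196

Riyadh 227.05: bracket 123.19–277.81 → index 26–50; slope 24/154.62, offset 103.86.
AQI = 26 + 24/154.62·103.86 ≈ 42.12 ⇒ 42.
Beijing 233.02: bracket 123.19–277.81 → index 26–50; slope 24/154.62, offset 109.83.
AQI = 26 + 24/154.62·109.83 ≈ 43.05 ⇒ 43.
São Paulo: row 277.82–438.15 (AQI 51–75). (75−51)·(365.33−277.82)/(438.15−277.82) + 51 = 24·87.51/160.33 + 51 ≈ 64.10 → 64.
Denver: 260.66 ∈ [123.19, 277.81] ↔ index [26, 50].
26 + (260.66−123.19)·(50−26)/(277.81−123.19) = 26 + 137.47·24/154.62 ≈ 47.34, so AQI = 47.
AQIs: Riyadh=42, Beijing=43, São Paulo=64, Denver=47. Sum = 42 + 43 + 64 + 47 = 196.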